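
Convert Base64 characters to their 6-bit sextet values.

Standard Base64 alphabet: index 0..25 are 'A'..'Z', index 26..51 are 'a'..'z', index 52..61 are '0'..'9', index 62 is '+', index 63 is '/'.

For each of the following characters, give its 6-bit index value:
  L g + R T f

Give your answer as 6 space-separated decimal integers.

Answer: 11 32 62 17 19 31

Derivation:
'L': A..Z range, ord('L') − ord('A') = 11
'g': a..z range, 26 + ord('g') − ord('a') = 32
'+': index 62
'R': A..Z range, ord('R') − ord('A') = 17
'T': A..Z range, ord('T') − ord('A') = 19
'f': a..z range, 26 + ord('f') − ord('a') = 31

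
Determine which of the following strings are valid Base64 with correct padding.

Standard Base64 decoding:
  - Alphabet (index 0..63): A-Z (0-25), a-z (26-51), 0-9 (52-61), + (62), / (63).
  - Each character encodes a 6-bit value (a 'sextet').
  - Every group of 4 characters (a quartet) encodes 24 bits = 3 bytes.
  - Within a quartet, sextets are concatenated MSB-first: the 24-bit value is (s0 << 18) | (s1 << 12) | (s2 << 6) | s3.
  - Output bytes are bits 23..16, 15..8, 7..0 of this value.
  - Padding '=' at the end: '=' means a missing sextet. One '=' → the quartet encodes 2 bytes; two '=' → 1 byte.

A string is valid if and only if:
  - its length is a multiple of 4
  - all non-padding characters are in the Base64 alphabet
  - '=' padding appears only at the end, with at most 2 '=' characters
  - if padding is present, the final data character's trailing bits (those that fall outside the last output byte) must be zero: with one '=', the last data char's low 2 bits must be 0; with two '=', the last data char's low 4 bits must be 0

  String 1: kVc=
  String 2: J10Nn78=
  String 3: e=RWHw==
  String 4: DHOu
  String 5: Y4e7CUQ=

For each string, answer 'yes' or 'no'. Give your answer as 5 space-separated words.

Answer: yes yes no yes yes

Derivation:
String 1: 'kVc=' → valid
String 2: 'J10Nn78=' → valid
String 3: 'e=RWHw==' → invalid (bad char(s): ['=']; '=' in middle)
String 4: 'DHOu' → valid
String 5: 'Y4e7CUQ=' → valid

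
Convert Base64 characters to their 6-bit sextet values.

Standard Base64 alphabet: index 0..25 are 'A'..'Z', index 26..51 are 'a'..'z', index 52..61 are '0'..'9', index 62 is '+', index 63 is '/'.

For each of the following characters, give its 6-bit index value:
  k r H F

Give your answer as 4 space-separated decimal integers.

'k': a..z range, 26 + ord('k') − ord('a') = 36
'r': a..z range, 26 + ord('r') − ord('a') = 43
'H': A..Z range, ord('H') − ord('A') = 7
'F': A..Z range, ord('F') − ord('A') = 5

Answer: 36 43 7 5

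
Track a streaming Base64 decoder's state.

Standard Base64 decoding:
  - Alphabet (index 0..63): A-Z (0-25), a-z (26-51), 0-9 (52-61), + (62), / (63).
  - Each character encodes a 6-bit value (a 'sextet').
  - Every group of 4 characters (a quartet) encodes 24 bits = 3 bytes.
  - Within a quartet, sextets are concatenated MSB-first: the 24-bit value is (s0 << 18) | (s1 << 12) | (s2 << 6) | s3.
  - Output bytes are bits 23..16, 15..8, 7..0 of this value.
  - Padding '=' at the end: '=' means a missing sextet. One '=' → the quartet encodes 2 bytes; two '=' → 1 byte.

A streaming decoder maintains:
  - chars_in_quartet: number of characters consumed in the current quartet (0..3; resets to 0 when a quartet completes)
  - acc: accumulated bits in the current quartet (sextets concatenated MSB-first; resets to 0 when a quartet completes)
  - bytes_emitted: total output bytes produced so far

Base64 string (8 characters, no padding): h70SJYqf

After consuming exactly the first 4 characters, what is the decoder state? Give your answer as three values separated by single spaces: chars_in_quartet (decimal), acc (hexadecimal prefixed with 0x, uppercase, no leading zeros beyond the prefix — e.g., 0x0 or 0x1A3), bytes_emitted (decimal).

After char 0 ('h'=33): chars_in_quartet=1 acc=0x21 bytes_emitted=0
After char 1 ('7'=59): chars_in_quartet=2 acc=0x87B bytes_emitted=0
After char 2 ('0'=52): chars_in_quartet=3 acc=0x21EF4 bytes_emitted=0
After char 3 ('S'=18): chars_in_quartet=4 acc=0x87BD12 -> emit 87 BD 12, reset; bytes_emitted=3

Answer: 0 0x0 3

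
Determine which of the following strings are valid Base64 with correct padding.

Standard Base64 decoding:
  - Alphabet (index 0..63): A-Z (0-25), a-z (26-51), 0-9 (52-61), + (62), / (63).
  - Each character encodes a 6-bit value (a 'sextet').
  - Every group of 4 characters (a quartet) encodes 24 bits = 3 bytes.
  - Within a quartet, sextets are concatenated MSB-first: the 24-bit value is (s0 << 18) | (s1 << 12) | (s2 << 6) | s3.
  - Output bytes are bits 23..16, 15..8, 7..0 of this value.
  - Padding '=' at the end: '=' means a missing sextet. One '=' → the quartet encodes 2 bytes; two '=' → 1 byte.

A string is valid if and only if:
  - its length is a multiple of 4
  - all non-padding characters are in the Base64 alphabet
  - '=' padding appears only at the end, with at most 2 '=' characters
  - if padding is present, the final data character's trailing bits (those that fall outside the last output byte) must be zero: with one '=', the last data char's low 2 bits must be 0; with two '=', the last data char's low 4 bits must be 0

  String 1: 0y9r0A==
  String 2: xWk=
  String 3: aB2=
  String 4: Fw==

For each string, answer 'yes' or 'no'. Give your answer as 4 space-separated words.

Answer: yes yes no yes

Derivation:
String 1: '0y9r0A==' → valid
String 2: 'xWk=' → valid
String 3: 'aB2=' → invalid (bad trailing bits)
String 4: 'Fw==' → valid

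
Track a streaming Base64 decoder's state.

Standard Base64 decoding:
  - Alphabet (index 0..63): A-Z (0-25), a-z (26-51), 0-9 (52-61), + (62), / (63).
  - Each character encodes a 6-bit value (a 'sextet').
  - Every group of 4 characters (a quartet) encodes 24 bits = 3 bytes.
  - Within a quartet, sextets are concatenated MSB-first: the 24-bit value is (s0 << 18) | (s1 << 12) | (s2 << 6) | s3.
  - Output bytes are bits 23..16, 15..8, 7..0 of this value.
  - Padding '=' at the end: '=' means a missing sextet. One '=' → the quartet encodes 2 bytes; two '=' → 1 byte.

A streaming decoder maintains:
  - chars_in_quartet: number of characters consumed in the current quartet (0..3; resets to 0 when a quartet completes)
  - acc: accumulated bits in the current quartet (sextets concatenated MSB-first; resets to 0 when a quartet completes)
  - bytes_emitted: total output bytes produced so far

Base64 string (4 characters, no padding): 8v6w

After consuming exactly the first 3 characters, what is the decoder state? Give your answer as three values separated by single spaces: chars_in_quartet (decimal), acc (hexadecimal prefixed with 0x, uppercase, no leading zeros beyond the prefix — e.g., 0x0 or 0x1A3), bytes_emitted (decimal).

After char 0 ('8'=60): chars_in_quartet=1 acc=0x3C bytes_emitted=0
After char 1 ('v'=47): chars_in_quartet=2 acc=0xF2F bytes_emitted=0
After char 2 ('6'=58): chars_in_quartet=3 acc=0x3CBFA bytes_emitted=0

Answer: 3 0x3CBFA 0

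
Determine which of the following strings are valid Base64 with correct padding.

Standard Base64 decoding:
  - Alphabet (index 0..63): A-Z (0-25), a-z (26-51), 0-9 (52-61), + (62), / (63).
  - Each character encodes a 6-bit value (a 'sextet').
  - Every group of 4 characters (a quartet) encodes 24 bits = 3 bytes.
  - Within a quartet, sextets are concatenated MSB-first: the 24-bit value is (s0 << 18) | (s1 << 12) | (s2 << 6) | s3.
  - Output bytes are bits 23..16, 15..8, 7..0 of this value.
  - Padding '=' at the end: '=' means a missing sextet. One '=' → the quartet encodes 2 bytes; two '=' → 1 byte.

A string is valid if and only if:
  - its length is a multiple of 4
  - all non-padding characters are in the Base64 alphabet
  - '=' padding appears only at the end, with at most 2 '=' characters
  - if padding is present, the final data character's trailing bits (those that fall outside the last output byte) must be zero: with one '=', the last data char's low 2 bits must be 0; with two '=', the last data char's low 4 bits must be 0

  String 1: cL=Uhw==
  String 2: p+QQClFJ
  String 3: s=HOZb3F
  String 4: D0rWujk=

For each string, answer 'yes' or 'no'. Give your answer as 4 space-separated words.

Answer: no yes no yes

Derivation:
String 1: 'cL=Uhw==' → invalid (bad char(s): ['=']; '=' in middle)
String 2: 'p+QQClFJ' → valid
String 3: 's=HOZb3F' → invalid (bad char(s): ['=']; '=' in middle)
String 4: 'D0rWujk=' → valid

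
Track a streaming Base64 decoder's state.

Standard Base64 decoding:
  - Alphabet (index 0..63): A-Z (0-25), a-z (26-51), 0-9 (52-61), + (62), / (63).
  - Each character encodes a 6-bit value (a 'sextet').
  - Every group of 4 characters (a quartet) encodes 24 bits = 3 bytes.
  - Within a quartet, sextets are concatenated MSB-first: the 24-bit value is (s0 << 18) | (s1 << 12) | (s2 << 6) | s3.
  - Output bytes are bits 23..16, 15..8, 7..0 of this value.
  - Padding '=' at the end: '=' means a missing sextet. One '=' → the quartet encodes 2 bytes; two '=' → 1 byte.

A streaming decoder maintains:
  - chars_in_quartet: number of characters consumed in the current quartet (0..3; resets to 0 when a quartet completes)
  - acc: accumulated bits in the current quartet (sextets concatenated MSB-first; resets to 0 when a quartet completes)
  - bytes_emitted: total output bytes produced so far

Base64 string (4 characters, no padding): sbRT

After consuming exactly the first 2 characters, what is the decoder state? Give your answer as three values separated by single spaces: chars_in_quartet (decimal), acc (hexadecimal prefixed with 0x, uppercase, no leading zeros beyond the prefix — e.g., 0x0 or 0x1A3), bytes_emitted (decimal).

Answer: 2 0xB1B 0

Derivation:
After char 0 ('s'=44): chars_in_quartet=1 acc=0x2C bytes_emitted=0
After char 1 ('b'=27): chars_in_quartet=2 acc=0xB1B bytes_emitted=0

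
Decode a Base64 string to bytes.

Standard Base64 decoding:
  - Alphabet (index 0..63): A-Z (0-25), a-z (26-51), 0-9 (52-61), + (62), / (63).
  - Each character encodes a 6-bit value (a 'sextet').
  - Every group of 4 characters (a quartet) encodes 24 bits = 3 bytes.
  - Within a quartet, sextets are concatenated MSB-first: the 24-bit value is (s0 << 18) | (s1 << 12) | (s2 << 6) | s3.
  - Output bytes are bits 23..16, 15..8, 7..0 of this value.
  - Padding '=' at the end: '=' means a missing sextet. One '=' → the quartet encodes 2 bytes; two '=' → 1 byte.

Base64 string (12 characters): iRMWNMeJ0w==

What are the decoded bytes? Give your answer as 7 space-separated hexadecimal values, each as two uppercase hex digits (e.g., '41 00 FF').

Answer: 89 13 16 34 C7 89 D3

Derivation:
After char 0 ('i'=34): chars_in_quartet=1 acc=0x22 bytes_emitted=0
After char 1 ('R'=17): chars_in_quartet=2 acc=0x891 bytes_emitted=0
After char 2 ('M'=12): chars_in_quartet=3 acc=0x2244C bytes_emitted=0
After char 3 ('W'=22): chars_in_quartet=4 acc=0x891316 -> emit 89 13 16, reset; bytes_emitted=3
After char 4 ('N'=13): chars_in_quartet=1 acc=0xD bytes_emitted=3
After char 5 ('M'=12): chars_in_quartet=2 acc=0x34C bytes_emitted=3
After char 6 ('e'=30): chars_in_quartet=3 acc=0xD31E bytes_emitted=3
After char 7 ('J'=9): chars_in_quartet=4 acc=0x34C789 -> emit 34 C7 89, reset; bytes_emitted=6
After char 8 ('0'=52): chars_in_quartet=1 acc=0x34 bytes_emitted=6
After char 9 ('w'=48): chars_in_quartet=2 acc=0xD30 bytes_emitted=6
Padding '==': partial quartet acc=0xD30 -> emit D3; bytes_emitted=7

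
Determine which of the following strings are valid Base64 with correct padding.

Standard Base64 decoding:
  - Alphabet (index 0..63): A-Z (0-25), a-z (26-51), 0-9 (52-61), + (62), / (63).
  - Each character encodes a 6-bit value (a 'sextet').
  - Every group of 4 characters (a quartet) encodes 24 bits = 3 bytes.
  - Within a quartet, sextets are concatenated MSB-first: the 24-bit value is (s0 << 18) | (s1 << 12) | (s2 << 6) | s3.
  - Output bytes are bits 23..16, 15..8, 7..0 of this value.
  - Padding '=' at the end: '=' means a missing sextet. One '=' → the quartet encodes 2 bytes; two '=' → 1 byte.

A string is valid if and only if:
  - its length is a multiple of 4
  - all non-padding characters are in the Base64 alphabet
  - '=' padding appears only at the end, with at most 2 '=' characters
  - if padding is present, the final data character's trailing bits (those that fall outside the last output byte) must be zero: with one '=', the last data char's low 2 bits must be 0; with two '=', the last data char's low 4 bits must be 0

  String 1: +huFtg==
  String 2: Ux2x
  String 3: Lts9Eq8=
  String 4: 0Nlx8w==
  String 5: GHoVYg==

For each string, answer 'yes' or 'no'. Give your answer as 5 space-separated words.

String 1: '+huFtg==' → valid
String 2: 'Ux2x' → valid
String 3: 'Lts9Eq8=' → valid
String 4: '0Nlx8w==' → valid
String 5: 'GHoVYg==' → valid

Answer: yes yes yes yes yes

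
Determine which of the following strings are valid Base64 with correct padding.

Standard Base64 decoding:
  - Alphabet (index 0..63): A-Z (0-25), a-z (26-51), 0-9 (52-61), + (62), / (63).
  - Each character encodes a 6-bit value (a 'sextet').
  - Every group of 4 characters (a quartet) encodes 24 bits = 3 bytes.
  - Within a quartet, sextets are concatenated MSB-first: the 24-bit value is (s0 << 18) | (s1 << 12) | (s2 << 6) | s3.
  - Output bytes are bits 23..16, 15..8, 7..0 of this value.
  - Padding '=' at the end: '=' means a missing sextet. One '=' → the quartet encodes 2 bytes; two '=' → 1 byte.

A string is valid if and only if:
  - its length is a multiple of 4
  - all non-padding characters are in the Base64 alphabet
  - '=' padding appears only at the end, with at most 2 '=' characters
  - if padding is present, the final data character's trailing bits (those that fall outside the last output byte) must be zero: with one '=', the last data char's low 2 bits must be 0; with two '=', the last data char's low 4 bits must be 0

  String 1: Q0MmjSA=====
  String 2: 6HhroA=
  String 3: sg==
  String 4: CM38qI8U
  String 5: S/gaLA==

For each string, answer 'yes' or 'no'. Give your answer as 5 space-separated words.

String 1: 'Q0MmjSA=====' → invalid (5 pad chars (max 2))
String 2: '6HhroA=' → invalid (len=7 not mult of 4)
String 3: 'sg==' → valid
String 4: 'CM38qI8U' → valid
String 5: 'S/gaLA==' → valid

Answer: no no yes yes yes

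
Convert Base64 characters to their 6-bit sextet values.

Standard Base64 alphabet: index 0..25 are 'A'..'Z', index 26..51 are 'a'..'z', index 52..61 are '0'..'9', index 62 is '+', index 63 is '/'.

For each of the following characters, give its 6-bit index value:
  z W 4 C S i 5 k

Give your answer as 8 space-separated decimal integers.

Answer: 51 22 56 2 18 34 57 36

Derivation:
'z': a..z range, 26 + ord('z') − ord('a') = 51
'W': A..Z range, ord('W') − ord('A') = 22
'4': 0..9 range, 52 + ord('4') − ord('0') = 56
'C': A..Z range, ord('C') − ord('A') = 2
'S': A..Z range, ord('S') − ord('A') = 18
'i': a..z range, 26 + ord('i') − ord('a') = 34
'5': 0..9 range, 52 + ord('5') − ord('0') = 57
'k': a..z range, 26 + ord('k') − ord('a') = 36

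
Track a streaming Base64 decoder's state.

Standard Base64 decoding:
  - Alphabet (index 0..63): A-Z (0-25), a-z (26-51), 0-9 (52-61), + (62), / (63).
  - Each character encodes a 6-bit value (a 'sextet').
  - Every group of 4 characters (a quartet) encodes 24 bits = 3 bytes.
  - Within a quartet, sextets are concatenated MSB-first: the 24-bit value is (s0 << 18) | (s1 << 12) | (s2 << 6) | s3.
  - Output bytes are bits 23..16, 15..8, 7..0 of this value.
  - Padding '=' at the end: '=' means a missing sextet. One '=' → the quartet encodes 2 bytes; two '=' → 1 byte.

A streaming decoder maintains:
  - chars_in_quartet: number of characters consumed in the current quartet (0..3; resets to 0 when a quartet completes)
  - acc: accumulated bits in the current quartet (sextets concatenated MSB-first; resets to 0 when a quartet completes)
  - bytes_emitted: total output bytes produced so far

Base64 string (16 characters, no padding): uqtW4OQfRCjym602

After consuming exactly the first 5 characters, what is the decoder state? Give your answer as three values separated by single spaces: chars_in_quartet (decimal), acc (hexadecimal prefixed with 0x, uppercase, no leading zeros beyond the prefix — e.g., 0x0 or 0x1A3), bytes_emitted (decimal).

After char 0 ('u'=46): chars_in_quartet=1 acc=0x2E bytes_emitted=0
After char 1 ('q'=42): chars_in_quartet=2 acc=0xBAA bytes_emitted=0
After char 2 ('t'=45): chars_in_quartet=3 acc=0x2EAAD bytes_emitted=0
After char 3 ('W'=22): chars_in_quartet=4 acc=0xBAAB56 -> emit BA AB 56, reset; bytes_emitted=3
After char 4 ('4'=56): chars_in_quartet=1 acc=0x38 bytes_emitted=3

Answer: 1 0x38 3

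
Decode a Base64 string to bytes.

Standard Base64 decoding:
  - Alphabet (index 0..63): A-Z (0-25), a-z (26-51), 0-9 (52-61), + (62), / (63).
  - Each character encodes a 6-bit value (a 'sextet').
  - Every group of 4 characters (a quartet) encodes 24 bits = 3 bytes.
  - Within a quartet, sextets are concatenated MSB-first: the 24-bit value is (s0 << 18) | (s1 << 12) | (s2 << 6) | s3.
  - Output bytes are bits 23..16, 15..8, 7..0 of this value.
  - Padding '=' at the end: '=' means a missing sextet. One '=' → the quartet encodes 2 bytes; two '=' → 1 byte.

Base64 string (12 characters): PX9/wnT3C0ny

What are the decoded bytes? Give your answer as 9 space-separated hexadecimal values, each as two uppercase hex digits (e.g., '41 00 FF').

Answer: 3D 7F 7F C2 74 F7 0B 49 F2

Derivation:
After char 0 ('P'=15): chars_in_quartet=1 acc=0xF bytes_emitted=0
After char 1 ('X'=23): chars_in_quartet=2 acc=0x3D7 bytes_emitted=0
After char 2 ('9'=61): chars_in_quartet=3 acc=0xF5FD bytes_emitted=0
After char 3 ('/'=63): chars_in_quartet=4 acc=0x3D7F7F -> emit 3D 7F 7F, reset; bytes_emitted=3
After char 4 ('w'=48): chars_in_quartet=1 acc=0x30 bytes_emitted=3
After char 5 ('n'=39): chars_in_quartet=2 acc=0xC27 bytes_emitted=3
After char 6 ('T'=19): chars_in_quartet=3 acc=0x309D3 bytes_emitted=3
After char 7 ('3'=55): chars_in_quartet=4 acc=0xC274F7 -> emit C2 74 F7, reset; bytes_emitted=6
After char 8 ('C'=2): chars_in_quartet=1 acc=0x2 bytes_emitted=6
After char 9 ('0'=52): chars_in_quartet=2 acc=0xB4 bytes_emitted=6
After char 10 ('n'=39): chars_in_quartet=3 acc=0x2D27 bytes_emitted=6
After char 11 ('y'=50): chars_in_quartet=4 acc=0xB49F2 -> emit 0B 49 F2, reset; bytes_emitted=9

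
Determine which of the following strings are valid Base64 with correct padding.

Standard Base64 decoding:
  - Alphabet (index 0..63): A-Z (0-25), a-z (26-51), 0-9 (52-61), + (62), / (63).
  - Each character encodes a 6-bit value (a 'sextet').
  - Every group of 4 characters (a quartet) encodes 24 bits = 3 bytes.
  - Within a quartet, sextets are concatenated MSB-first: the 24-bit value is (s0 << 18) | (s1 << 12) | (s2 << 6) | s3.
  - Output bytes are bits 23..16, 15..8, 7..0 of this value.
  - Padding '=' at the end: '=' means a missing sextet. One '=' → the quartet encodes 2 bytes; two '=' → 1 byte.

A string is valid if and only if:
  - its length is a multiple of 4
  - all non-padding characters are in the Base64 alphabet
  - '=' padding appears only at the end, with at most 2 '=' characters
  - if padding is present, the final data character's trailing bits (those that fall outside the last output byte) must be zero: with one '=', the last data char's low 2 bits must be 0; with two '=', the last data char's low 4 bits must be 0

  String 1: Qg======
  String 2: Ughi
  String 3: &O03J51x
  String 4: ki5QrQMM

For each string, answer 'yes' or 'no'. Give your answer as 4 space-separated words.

Answer: no yes no yes

Derivation:
String 1: 'Qg======' → invalid (6 pad chars (max 2))
String 2: 'Ughi' → valid
String 3: '&O03J51x' → invalid (bad char(s): ['&'])
String 4: 'ki5QrQMM' → valid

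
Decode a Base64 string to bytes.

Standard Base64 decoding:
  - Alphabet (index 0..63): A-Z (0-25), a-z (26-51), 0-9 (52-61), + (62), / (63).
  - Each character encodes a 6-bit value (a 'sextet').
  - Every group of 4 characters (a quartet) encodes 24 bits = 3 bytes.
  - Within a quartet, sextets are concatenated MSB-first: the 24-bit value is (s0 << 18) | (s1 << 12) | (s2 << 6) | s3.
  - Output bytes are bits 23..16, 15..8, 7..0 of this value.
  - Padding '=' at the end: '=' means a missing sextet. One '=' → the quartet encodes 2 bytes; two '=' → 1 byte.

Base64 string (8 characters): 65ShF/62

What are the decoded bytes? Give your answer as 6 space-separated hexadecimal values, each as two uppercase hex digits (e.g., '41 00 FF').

After char 0 ('6'=58): chars_in_quartet=1 acc=0x3A bytes_emitted=0
After char 1 ('5'=57): chars_in_quartet=2 acc=0xEB9 bytes_emitted=0
After char 2 ('S'=18): chars_in_quartet=3 acc=0x3AE52 bytes_emitted=0
After char 3 ('h'=33): chars_in_quartet=4 acc=0xEB94A1 -> emit EB 94 A1, reset; bytes_emitted=3
After char 4 ('F'=5): chars_in_quartet=1 acc=0x5 bytes_emitted=3
After char 5 ('/'=63): chars_in_quartet=2 acc=0x17F bytes_emitted=3
After char 6 ('6'=58): chars_in_quartet=3 acc=0x5FFA bytes_emitted=3
After char 7 ('2'=54): chars_in_quartet=4 acc=0x17FEB6 -> emit 17 FE B6, reset; bytes_emitted=6

Answer: EB 94 A1 17 FE B6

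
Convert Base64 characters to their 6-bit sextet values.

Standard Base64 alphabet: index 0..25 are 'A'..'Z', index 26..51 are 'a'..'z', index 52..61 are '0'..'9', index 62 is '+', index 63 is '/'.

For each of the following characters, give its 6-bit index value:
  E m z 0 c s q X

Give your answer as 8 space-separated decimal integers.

Answer: 4 38 51 52 28 44 42 23

Derivation:
'E': A..Z range, ord('E') − ord('A') = 4
'm': a..z range, 26 + ord('m') − ord('a') = 38
'z': a..z range, 26 + ord('z') − ord('a') = 51
'0': 0..9 range, 52 + ord('0') − ord('0') = 52
'c': a..z range, 26 + ord('c') − ord('a') = 28
's': a..z range, 26 + ord('s') − ord('a') = 44
'q': a..z range, 26 + ord('q') − ord('a') = 42
'X': A..Z range, ord('X') − ord('A') = 23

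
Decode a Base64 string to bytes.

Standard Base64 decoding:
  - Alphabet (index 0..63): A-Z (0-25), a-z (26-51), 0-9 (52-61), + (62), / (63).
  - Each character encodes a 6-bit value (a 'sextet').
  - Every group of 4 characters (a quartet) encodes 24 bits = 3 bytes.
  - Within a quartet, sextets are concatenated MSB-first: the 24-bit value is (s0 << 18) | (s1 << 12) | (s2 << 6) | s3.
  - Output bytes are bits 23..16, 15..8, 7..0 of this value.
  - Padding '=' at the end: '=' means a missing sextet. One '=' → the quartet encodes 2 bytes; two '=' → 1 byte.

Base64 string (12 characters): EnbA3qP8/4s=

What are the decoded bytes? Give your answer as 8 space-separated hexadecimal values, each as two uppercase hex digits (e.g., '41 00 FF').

Answer: 12 76 C0 DE A3 FC FF 8B

Derivation:
After char 0 ('E'=4): chars_in_quartet=1 acc=0x4 bytes_emitted=0
After char 1 ('n'=39): chars_in_quartet=2 acc=0x127 bytes_emitted=0
After char 2 ('b'=27): chars_in_quartet=3 acc=0x49DB bytes_emitted=0
After char 3 ('A'=0): chars_in_quartet=4 acc=0x1276C0 -> emit 12 76 C0, reset; bytes_emitted=3
After char 4 ('3'=55): chars_in_quartet=1 acc=0x37 bytes_emitted=3
After char 5 ('q'=42): chars_in_quartet=2 acc=0xDEA bytes_emitted=3
After char 6 ('P'=15): chars_in_quartet=3 acc=0x37A8F bytes_emitted=3
After char 7 ('8'=60): chars_in_quartet=4 acc=0xDEA3FC -> emit DE A3 FC, reset; bytes_emitted=6
After char 8 ('/'=63): chars_in_quartet=1 acc=0x3F bytes_emitted=6
After char 9 ('4'=56): chars_in_quartet=2 acc=0xFF8 bytes_emitted=6
After char 10 ('s'=44): chars_in_quartet=3 acc=0x3FE2C bytes_emitted=6
Padding '=': partial quartet acc=0x3FE2C -> emit FF 8B; bytes_emitted=8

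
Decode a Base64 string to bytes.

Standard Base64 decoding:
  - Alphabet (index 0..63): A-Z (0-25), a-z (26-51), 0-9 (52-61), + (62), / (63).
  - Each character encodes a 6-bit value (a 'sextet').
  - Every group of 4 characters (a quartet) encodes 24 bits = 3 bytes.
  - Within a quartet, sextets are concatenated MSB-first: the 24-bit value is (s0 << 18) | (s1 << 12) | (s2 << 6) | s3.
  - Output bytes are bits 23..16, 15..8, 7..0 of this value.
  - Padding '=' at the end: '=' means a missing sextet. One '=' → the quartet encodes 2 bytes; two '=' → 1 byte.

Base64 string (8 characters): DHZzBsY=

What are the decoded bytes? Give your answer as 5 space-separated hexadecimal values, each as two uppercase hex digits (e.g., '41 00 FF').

After char 0 ('D'=3): chars_in_quartet=1 acc=0x3 bytes_emitted=0
After char 1 ('H'=7): chars_in_quartet=2 acc=0xC7 bytes_emitted=0
After char 2 ('Z'=25): chars_in_quartet=3 acc=0x31D9 bytes_emitted=0
After char 3 ('z'=51): chars_in_quartet=4 acc=0xC7673 -> emit 0C 76 73, reset; bytes_emitted=3
After char 4 ('B'=1): chars_in_quartet=1 acc=0x1 bytes_emitted=3
After char 5 ('s'=44): chars_in_quartet=2 acc=0x6C bytes_emitted=3
After char 6 ('Y'=24): chars_in_quartet=3 acc=0x1B18 bytes_emitted=3
Padding '=': partial quartet acc=0x1B18 -> emit 06 C6; bytes_emitted=5

Answer: 0C 76 73 06 C6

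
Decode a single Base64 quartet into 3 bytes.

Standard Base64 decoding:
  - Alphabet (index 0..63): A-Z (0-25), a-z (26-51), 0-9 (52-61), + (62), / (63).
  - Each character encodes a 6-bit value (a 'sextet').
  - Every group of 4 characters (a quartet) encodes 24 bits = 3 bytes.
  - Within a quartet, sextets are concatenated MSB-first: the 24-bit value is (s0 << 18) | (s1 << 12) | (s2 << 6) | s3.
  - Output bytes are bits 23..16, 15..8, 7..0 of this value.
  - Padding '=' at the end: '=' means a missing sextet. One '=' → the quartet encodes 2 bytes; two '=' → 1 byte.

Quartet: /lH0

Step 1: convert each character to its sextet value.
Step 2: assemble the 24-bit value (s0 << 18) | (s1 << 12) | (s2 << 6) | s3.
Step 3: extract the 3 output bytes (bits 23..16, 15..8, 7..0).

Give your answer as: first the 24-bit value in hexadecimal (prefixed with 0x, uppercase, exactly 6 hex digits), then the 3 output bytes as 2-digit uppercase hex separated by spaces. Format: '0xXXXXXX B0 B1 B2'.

Answer: 0xFE51F4 FE 51 F4

Derivation:
Sextets: /=63, l=37, H=7, 0=52
24-bit: (63<<18) | (37<<12) | (7<<6) | 52
      = 0xFC0000 | 0x025000 | 0x0001C0 | 0x000034
      = 0xFE51F4
Bytes: (v>>16)&0xFF=FE, (v>>8)&0xFF=51, v&0xFF=F4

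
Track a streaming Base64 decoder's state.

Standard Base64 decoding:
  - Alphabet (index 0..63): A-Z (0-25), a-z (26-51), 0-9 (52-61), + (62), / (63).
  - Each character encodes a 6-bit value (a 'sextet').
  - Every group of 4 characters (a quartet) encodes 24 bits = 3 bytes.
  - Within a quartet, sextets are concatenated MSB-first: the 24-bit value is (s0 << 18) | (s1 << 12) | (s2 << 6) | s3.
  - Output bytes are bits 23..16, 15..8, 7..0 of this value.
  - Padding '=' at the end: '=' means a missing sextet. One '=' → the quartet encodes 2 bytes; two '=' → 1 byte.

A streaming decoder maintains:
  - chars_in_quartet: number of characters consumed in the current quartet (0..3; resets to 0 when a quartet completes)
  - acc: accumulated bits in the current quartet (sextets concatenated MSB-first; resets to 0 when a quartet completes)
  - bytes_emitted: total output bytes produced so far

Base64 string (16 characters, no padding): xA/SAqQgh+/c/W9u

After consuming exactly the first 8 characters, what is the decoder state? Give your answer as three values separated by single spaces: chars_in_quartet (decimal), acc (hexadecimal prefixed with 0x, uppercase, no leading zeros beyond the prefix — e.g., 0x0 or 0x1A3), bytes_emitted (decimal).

Answer: 0 0x0 6

Derivation:
After char 0 ('x'=49): chars_in_quartet=1 acc=0x31 bytes_emitted=0
After char 1 ('A'=0): chars_in_quartet=2 acc=0xC40 bytes_emitted=0
After char 2 ('/'=63): chars_in_quartet=3 acc=0x3103F bytes_emitted=0
After char 3 ('S'=18): chars_in_quartet=4 acc=0xC40FD2 -> emit C4 0F D2, reset; bytes_emitted=3
After char 4 ('A'=0): chars_in_quartet=1 acc=0x0 bytes_emitted=3
After char 5 ('q'=42): chars_in_quartet=2 acc=0x2A bytes_emitted=3
After char 6 ('Q'=16): chars_in_quartet=3 acc=0xA90 bytes_emitted=3
After char 7 ('g'=32): chars_in_quartet=4 acc=0x2A420 -> emit 02 A4 20, reset; bytes_emitted=6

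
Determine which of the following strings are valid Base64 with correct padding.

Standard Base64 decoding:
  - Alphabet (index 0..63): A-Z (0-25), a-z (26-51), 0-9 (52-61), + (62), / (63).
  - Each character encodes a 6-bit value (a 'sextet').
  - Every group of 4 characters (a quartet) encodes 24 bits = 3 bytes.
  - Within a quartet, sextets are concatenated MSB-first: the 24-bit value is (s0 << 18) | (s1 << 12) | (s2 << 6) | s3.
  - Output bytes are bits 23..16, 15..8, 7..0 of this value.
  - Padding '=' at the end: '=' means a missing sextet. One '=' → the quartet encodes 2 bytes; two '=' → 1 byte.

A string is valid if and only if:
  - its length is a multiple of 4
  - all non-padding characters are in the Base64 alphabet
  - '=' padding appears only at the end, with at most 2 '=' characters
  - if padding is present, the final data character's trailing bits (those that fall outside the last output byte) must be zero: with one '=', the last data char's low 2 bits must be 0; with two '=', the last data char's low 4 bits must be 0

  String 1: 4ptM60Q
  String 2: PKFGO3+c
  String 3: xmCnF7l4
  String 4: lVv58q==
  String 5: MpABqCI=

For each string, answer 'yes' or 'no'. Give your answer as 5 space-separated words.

String 1: '4ptM60Q' → invalid (len=7 not mult of 4)
String 2: 'PKFGO3+c' → valid
String 3: 'xmCnF7l4' → valid
String 4: 'lVv58q==' → invalid (bad trailing bits)
String 5: 'MpABqCI=' → valid

Answer: no yes yes no yes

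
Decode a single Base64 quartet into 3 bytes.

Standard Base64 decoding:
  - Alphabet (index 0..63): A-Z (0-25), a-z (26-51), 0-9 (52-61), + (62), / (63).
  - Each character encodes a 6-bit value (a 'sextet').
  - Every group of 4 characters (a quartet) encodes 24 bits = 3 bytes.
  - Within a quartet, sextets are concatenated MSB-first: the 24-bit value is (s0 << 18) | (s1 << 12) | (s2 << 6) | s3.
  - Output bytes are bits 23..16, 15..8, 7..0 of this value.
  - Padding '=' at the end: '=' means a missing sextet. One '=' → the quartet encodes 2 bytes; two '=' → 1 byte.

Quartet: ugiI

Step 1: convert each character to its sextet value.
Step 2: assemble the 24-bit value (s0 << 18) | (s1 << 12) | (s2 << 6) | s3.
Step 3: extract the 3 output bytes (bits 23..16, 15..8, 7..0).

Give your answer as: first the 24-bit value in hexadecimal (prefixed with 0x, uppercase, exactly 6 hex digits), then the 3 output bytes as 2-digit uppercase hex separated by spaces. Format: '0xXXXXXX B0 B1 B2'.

Answer: 0xBA0888 BA 08 88

Derivation:
Sextets: u=46, g=32, i=34, I=8
24-bit: (46<<18) | (32<<12) | (34<<6) | 8
      = 0xB80000 | 0x020000 | 0x000880 | 0x000008
      = 0xBA0888
Bytes: (v>>16)&0xFF=BA, (v>>8)&0xFF=08, v&0xFF=88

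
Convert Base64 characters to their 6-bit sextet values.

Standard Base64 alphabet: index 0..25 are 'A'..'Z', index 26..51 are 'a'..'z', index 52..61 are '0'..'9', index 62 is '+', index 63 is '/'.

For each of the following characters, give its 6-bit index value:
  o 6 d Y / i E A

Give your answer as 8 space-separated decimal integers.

'o': a..z range, 26 + ord('o') − ord('a') = 40
'6': 0..9 range, 52 + ord('6') − ord('0') = 58
'd': a..z range, 26 + ord('d') − ord('a') = 29
'Y': A..Z range, ord('Y') − ord('A') = 24
'/': index 63
'i': a..z range, 26 + ord('i') − ord('a') = 34
'E': A..Z range, ord('E') − ord('A') = 4
'A': A..Z range, ord('A') − ord('A') = 0

Answer: 40 58 29 24 63 34 4 0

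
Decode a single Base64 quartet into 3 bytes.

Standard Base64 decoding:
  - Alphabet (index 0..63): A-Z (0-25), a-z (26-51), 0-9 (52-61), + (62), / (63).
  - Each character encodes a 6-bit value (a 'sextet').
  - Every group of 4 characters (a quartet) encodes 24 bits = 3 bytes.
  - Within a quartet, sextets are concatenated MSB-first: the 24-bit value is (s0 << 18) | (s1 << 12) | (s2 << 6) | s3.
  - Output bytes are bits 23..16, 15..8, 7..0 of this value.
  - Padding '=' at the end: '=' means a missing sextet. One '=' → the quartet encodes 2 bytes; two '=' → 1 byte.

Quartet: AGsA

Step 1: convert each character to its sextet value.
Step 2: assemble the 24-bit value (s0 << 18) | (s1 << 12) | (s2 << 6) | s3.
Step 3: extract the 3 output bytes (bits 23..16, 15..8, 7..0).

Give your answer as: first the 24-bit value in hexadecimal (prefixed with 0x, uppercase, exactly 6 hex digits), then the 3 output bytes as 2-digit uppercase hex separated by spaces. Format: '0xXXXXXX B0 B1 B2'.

Sextets: A=0, G=6, s=44, A=0
24-bit: (0<<18) | (6<<12) | (44<<6) | 0
      = 0x000000 | 0x006000 | 0x000B00 | 0x000000
      = 0x006B00
Bytes: (v>>16)&0xFF=00, (v>>8)&0xFF=6B, v&0xFF=00

Answer: 0x006B00 00 6B 00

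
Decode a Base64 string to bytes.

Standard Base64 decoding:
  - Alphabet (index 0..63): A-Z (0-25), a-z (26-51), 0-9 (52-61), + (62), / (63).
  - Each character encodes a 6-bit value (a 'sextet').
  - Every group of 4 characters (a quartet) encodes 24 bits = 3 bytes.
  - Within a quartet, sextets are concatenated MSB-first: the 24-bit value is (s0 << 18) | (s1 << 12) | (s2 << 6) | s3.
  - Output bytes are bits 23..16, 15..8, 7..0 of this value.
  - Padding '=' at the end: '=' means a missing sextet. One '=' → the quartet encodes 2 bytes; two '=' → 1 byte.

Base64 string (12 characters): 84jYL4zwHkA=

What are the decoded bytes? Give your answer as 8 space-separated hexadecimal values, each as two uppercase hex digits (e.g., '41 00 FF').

After char 0 ('8'=60): chars_in_quartet=1 acc=0x3C bytes_emitted=0
After char 1 ('4'=56): chars_in_quartet=2 acc=0xF38 bytes_emitted=0
After char 2 ('j'=35): chars_in_quartet=3 acc=0x3CE23 bytes_emitted=0
After char 3 ('Y'=24): chars_in_quartet=4 acc=0xF388D8 -> emit F3 88 D8, reset; bytes_emitted=3
After char 4 ('L'=11): chars_in_quartet=1 acc=0xB bytes_emitted=3
After char 5 ('4'=56): chars_in_quartet=2 acc=0x2F8 bytes_emitted=3
After char 6 ('z'=51): chars_in_quartet=3 acc=0xBE33 bytes_emitted=3
After char 7 ('w'=48): chars_in_quartet=4 acc=0x2F8CF0 -> emit 2F 8C F0, reset; bytes_emitted=6
After char 8 ('H'=7): chars_in_quartet=1 acc=0x7 bytes_emitted=6
After char 9 ('k'=36): chars_in_quartet=2 acc=0x1E4 bytes_emitted=6
After char 10 ('A'=0): chars_in_quartet=3 acc=0x7900 bytes_emitted=6
Padding '=': partial quartet acc=0x7900 -> emit 1E 40; bytes_emitted=8

Answer: F3 88 D8 2F 8C F0 1E 40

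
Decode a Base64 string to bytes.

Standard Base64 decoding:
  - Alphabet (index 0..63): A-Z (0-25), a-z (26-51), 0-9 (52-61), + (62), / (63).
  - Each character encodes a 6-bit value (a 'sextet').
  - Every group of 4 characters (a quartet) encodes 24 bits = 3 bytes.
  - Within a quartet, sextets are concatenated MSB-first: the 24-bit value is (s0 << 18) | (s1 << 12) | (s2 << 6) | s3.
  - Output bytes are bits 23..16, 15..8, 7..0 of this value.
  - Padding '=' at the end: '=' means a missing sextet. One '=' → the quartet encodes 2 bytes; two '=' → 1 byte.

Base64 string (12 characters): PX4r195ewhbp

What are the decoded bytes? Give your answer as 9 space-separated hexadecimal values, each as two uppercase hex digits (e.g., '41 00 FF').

After char 0 ('P'=15): chars_in_quartet=1 acc=0xF bytes_emitted=0
After char 1 ('X'=23): chars_in_quartet=2 acc=0x3D7 bytes_emitted=0
After char 2 ('4'=56): chars_in_quartet=3 acc=0xF5F8 bytes_emitted=0
After char 3 ('r'=43): chars_in_quartet=4 acc=0x3D7E2B -> emit 3D 7E 2B, reset; bytes_emitted=3
After char 4 ('1'=53): chars_in_quartet=1 acc=0x35 bytes_emitted=3
After char 5 ('9'=61): chars_in_quartet=2 acc=0xD7D bytes_emitted=3
After char 6 ('5'=57): chars_in_quartet=3 acc=0x35F79 bytes_emitted=3
After char 7 ('e'=30): chars_in_quartet=4 acc=0xD7DE5E -> emit D7 DE 5E, reset; bytes_emitted=6
After char 8 ('w'=48): chars_in_quartet=1 acc=0x30 bytes_emitted=6
After char 9 ('h'=33): chars_in_quartet=2 acc=0xC21 bytes_emitted=6
After char 10 ('b'=27): chars_in_quartet=3 acc=0x3085B bytes_emitted=6
After char 11 ('p'=41): chars_in_quartet=4 acc=0xC216E9 -> emit C2 16 E9, reset; bytes_emitted=9

Answer: 3D 7E 2B D7 DE 5E C2 16 E9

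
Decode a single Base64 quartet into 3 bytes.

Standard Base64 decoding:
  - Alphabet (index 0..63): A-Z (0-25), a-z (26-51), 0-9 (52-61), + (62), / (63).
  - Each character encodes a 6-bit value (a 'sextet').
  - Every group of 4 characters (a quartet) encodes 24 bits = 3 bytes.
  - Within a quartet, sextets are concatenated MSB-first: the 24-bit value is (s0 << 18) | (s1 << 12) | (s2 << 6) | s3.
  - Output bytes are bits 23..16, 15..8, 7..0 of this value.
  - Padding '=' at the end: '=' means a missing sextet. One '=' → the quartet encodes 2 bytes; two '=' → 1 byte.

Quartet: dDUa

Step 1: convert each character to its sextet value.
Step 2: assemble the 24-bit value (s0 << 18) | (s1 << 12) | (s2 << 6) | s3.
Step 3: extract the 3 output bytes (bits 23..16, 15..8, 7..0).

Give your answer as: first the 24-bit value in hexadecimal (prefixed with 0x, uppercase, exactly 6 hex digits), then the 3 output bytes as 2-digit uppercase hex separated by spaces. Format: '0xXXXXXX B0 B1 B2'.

Sextets: d=29, D=3, U=20, a=26
24-bit: (29<<18) | (3<<12) | (20<<6) | 26
      = 0x740000 | 0x003000 | 0x000500 | 0x00001A
      = 0x74351A
Bytes: (v>>16)&0xFF=74, (v>>8)&0xFF=35, v&0xFF=1A

Answer: 0x74351A 74 35 1A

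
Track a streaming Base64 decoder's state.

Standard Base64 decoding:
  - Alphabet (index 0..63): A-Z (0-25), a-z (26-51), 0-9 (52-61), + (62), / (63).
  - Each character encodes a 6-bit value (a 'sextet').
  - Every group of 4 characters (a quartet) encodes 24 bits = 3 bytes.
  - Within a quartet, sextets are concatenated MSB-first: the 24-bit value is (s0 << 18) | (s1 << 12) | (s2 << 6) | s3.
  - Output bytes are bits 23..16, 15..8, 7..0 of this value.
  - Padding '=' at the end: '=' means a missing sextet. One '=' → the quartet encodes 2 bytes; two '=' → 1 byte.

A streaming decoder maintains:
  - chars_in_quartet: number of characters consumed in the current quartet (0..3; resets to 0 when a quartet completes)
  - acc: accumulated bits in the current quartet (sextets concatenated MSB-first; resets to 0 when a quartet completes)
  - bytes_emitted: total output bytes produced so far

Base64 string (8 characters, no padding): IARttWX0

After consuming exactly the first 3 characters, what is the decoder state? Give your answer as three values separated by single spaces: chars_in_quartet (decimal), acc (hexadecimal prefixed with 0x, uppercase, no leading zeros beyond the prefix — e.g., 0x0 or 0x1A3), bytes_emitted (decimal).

Answer: 3 0x8011 0

Derivation:
After char 0 ('I'=8): chars_in_quartet=1 acc=0x8 bytes_emitted=0
After char 1 ('A'=0): chars_in_quartet=2 acc=0x200 bytes_emitted=0
After char 2 ('R'=17): chars_in_quartet=3 acc=0x8011 bytes_emitted=0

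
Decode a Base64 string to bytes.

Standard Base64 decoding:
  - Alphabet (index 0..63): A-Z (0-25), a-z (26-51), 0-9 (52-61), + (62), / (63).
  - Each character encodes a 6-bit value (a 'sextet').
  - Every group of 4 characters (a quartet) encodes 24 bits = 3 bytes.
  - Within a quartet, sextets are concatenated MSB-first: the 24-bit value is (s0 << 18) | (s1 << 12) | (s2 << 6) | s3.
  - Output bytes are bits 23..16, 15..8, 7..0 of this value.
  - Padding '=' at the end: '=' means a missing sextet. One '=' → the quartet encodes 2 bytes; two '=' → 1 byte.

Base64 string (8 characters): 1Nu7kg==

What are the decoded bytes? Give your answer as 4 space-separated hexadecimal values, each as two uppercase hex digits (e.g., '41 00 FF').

Answer: D4 DB BB 92

Derivation:
After char 0 ('1'=53): chars_in_quartet=1 acc=0x35 bytes_emitted=0
After char 1 ('N'=13): chars_in_quartet=2 acc=0xD4D bytes_emitted=0
After char 2 ('u'=46): chars_in_quartet=3 acc=0x3536E bytes_emitted=0
After char 3 ('7'=59): chars_in_quartet=4 acc=0xD4DBBB -> emit D4 DB BB, reset; bytes_emitted=3
After char 4 ('k'=36): chars_in_quartet=1 acc=0x24 bytes_emitted=3
After char 5 ('g'=32): chars_in_quartet=2 acc=0x920 bytes_emitted=3
Padding '==': partial quartet acc=0x920 -> emit 92; bytes_emitted=4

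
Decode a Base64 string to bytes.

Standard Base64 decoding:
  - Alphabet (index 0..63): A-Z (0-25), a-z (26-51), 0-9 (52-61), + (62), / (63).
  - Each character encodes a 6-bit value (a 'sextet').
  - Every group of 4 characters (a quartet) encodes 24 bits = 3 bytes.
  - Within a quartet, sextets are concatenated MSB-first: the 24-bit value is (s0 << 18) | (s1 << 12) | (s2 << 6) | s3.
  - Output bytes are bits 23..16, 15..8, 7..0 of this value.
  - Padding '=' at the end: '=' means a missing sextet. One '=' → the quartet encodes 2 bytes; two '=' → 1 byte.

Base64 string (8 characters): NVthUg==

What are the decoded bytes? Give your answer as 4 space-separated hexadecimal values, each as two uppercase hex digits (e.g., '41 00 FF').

After char 0 ('N'=13): chars_in_quartet=1 acc=0xD bytes_emitted=0
After char 1 ('V'=21): chars_in_quartet=2 acc=0x355 bytes_emitted=0
After char 2 ('t'=45): chars_in_quartet=3 acc=0xD56D bytes_emitted=0
After char 3 ('h'=33): chars_in_quartet=4 acc=0x355B61 -> emit 35 5B 61, reset; bytes_emitted=3
After char 4 ('U'=20): chars_in_quartet=1 acc=0x14 bytes_emitted=3
After char 5 ('g'=32): chars_in_quartet=2 acc=0x520 bytes_emitted=3
Padding '==': partial quartet acc=0x520 -> emit 52; bytes_emitted=4

Answer: 35 5B 61 52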